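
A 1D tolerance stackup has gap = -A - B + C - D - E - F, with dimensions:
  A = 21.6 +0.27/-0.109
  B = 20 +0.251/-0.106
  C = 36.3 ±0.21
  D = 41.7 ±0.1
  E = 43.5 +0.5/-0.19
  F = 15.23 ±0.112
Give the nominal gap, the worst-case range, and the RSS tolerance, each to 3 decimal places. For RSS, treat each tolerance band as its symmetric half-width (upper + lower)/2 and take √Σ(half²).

nominal=-105.730 wc=[-107.173,-104.903] rss=0.503

Stack each dimension's contribution:
  -A: nom -21.600 → Σnom=-21.600; wc +0.109/-0.270 → slack +0.109/-0.270; half-tol=0.190, Σhalf²=0.035910
  -B: nom -20.000 → Σnom=-41.600; wc +0.106/-0.251 → slack +0.215/-0.521; half-tol=0.178, Σhalf²=0.067772
  +C: nom +36.300 → Σnom=-5.300; wc +0.210/-0.210 → slack +0.425/-0.731; half-tol=0.210, Σhalf²=0.111872
  -D: nom -41.700 → Σnom=-47.000; wc +0.100/-0.100 → slack +0.525/-0.831; half-tol=0.100, Σhalf²=0.121872
  -E: nom -43.500 → Σnom=-90.500; wc +0.190/-0.500 → slack +0.715/-1.331; half-tol=0.345, Σhalf²=0.240897
  -F: nom -15.230 → Σnom=-105.730; wc +0.112/-0.112 → slack +0.827/-1.443; half-tol=0.112, Σhalf²=0.253441
Nominal = -105.730. Worst-case = [-105.730 - 1.443, -105.730 + 0.827] = [-107.173, -104.903]. RSS = √0.253441 = 0.503.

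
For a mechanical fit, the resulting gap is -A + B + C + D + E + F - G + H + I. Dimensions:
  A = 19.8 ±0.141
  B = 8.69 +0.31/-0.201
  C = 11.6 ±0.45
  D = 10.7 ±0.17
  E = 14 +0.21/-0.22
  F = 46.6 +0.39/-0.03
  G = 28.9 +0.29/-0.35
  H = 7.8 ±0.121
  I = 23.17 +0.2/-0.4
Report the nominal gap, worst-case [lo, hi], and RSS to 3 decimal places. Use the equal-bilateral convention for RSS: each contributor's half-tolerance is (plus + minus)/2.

nominal=73.860 wc=[71.837,76.202] rss=0.784

Stack each dimension's contribution:
  -A: nom -19.800 → Σnom=-19.800; wc +0.141/-0.141 → slack +0.141/-0.141; half-tol=0.141, Σhalf²=0.019881
  +B: nom +8.690 → Σnom=-11.110; wc +0.310/-0.201 → slack +0.451/-0.342; half-tol=0.256, Σhalf²=0.085161
  +C: nom +11.600 → Σnom=0.490; wc +0.450/-0.450 → slack +0.901/-0.792; half-tol=0.450, Σhalf²=0.287661
  +D: nom +10.700 → Σnom=11.190; wc +0.170/-0.170 → slack +1.071/-0.962; half-tol=0.170, Σhalf²=0.316561
  +E: nom +14.000 → Σnom=25.190; wc +0.210/-0.220 → slack +1.281/-1.182; half-tol=0.215, Σhalf²=0.362786
  +F: nom +46.600 → Σnom=71.790; wc +0.390/-0.030 → slack +1.671/-1.212; half-tol=0.210, Σhalf²=0.406886
  -G: nom -28.900 → Σnom=42.890; wc +0.350/-0.290 → slack +2.021/-1.502; half-tol=0.320, Σhalf²=0.509286
  +H: nom +7.800 → Σnom=50.690; wc +0.121/-0.121 → slack +2.142/-1.623; half-tol=0.121, Σhalf²=0.523927
  +I: nom +23.170 → Σnom=73.860; wc +0.200/-0.400 → slack +2.342/-2.023; half-tol=0.300, Σhalf²=0.613927
Nominal = 73.860. Worst-case = [73.860 - 2.023, 73.860 + 2.342] = [71.837, 76.202]. RSS = √0.613927 = 0.784.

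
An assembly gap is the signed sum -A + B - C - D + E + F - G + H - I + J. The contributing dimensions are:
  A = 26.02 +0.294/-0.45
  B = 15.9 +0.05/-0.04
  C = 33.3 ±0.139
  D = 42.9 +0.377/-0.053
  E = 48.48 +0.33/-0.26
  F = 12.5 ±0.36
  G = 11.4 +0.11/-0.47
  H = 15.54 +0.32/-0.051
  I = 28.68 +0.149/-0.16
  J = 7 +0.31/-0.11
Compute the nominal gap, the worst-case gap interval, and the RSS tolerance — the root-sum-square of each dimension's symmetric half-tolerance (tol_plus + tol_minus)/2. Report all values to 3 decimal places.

Stack each dimension's contribution:
  -A: nom -26.020 → Σnom=-26.020; wc +0.450/-0.294 → slack +0.450/-0.294; half-tol=0.372, Σhalf²=0.138384
  +B: nom +15.900 → Σnom=-10.120; wc +0.050/-0.040 → slack +0.500/-0.334; half-tol=0.045, Σhalf²=0.140409
  -C: nom -33.300 → Σnom=-43.420; wc +0.139/-0.139 → slack +0.639/-0.473; half-tol=0.139, Σhalf²=0.159730
  -D: nom -42.900 → Σnom=-86.320; wc +0.053/-0.377 → slack +0.692/-0.850; half-tol=0.215, Σhalf²=0.205955
  +E: nom +48.480 → Σnom=-37.840; wc +0.330/-0.260 → slack +1.022/-1.110; half-tol=0.295, Σhalf²=0.292980
  +F: nom +12.500 → Σnom=-25.340; wc +0.360/-0.360 → slack +1.382/-1.470; half-tol=0.360, Σhalf²=0.422580
  -G: nom -11.400 → Σnom=-36.740; wc +0.470/-0.110 → slack +1.852/-1.580; half-tol=0.290, Σhalf²=0.506680
  +H: nom +15.540 → Σnom=-21.200; wc +0.320/-0.051 → slack +2.172/-1.631; half-tol=0.185, Σhalf²=0.541090
  -I: nom -28.680 → Σnom=-49.880; wc +0.160/-0.149 → slack +2.332/-1.780; half-tol=0.154, Σhalf²=0.564960
  +J: nom +7.000 → Σnom=-42.880; wc +0.310/-0.110 → slack +2.642/-1.890; half-tol=0.210, Σhalf²=0.609061
Nominal = -42.880. Worst-case = [-42.880 - 1.890, -42.880 + 2.642] = [-44.770, -40.238]. RSS = √0.609061 = 0.780.

nominal=-42.880 wc=[-44.770,-40.238] rss=0.780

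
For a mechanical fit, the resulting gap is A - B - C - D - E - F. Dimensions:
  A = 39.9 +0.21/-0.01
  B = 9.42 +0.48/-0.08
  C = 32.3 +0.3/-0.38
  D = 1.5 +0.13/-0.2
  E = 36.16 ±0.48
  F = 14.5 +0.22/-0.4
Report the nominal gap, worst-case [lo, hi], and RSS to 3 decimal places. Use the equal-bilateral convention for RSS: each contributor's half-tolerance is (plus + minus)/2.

nominal=-53.980 wc=[-55.600,-52.230] rss=0.748

Stack each dimension's contribution:
  +A: nom +39.900 → Σnom=39.900; wc +0.210/-0.010 → slack +0.210/-0.010; half-tol=0.110, Σhalf²=0.012100
  -B: nom -9.420 → Σnom=30.480; wc +0.080/-0.480 → slack +0.290/-0.490; half-tol=0.280, Σhalf²=0.090500
  -C: nom -32.300 → Σnom=-1.820; wc +0.380/-0.300 → slack +0.670/-0.790; half-tol=0.340, Σhalf²=0.206100
  -D: nom -1.500 → Σnom=-3.320; wc +0.200/-0.130 → slack +0.870/-0.920; half-tol=0.165, Σhalf²=0.233325
  -E: nom -36.160 → Σnom=-39.480; wc +0.480/-0.480 → slack +1.350/-1.400; half-tol=0.480, Σhalf²=0.463725
  -F: nom -14.500 → Σnom=-53.980; wc +0.400/-0.220 → slack +1.750/-1.620; half-tol=0.310, Σhalf²=0.559825
Nominal = -53.980. Worst-case = [-53.980 - 1.620, -53.980 + 1.750] = [-55.600, -52.230]. RSS = √0.559825 = 0.748.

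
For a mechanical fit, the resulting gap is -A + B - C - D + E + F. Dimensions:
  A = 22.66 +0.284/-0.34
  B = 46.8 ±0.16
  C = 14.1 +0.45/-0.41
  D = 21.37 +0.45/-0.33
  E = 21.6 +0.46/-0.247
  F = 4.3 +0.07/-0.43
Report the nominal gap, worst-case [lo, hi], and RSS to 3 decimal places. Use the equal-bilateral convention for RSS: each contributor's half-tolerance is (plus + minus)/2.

nominal=14.570 wc=[12.549,16.340] rss=0.805

Stack each dimension's contribution:
  -A: nom -22.660 → Σnom=-22.660; wc +0.340/-0.284 → slack +0.340/-0.284; half-tol=0.312, Σhalf²=0.097344
  +B: nom +46.800 → Σnom=24.140; wc +0.160/-0.160 → slack +0.500/-0.444; half-tol=0.160, Σhalf²=0.122944
  -C: nom -14.100 → Σnom=10.040; wc +0.410/-0.450 → slack +0.910/-0.894; half-tol=0.430, Σhalf²=0.307844
  -D: nom -21.370 → Σnom=-11.330; wc +0.330/-0.450 → slack +1.240/-1.344; half-tol=0.390, Σhalf²=0.459944
  +E: nom +21.600 → Σnom=10.270; wc +0.460/-0.247 → slack +1.700/-1.591; half-tol=0.354, Σhalf²=0.584906
  +F: nom +4.300 → Σnom=14.570; wc +0.070/-0.430 → slack +1.770/-2.021; half-tol=0.250, Σhalf²=0.647406
Nominal = 14.570. Worst-case = [14.570 - 2.021, 14.570 + 1.770] = [12.549, 16.340]. RSS = √0.647406 = 0.805.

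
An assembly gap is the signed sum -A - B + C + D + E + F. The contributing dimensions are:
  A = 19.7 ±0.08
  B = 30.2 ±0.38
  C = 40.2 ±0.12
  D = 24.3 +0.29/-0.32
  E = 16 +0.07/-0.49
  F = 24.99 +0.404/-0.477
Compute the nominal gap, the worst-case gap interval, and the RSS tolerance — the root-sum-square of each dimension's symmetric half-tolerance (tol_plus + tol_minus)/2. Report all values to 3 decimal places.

Stack each dimension's contribution:
  -A: nom -19.700 → Σnom=-19.700; wc +0.080/-0.080 → slack +0.080/-0.080; half-tol=0.080, Σhalf²=0.006400
  -B: nom -30.200 → Σnom=-49.900; wc +0.380/-0.380 → slack +0.460/-0.460; half-tol=0.380, Σhalf²=0.150800
  +C: nom +40.200 → Σnom=-9.700; wc +0.120/-0.120 → slack +0.580/-0.580; half-tol=0.120, Σhalf²=0.165200
  +D: nom +24.300 → Σnom=14.600; wc +0.290/-0.320 → slack +0.870/-0.900; half-tol=0.305, Σhalf²=0.258225
  +E: nom +16.000 → Σnom=30.600; wc +0.070/-0.490 → slack +0.940/-1.390; half-tol=0.280, Σhalf²=0.336625
  +F: nom +24.990 → Σnom=55.590; wc +0.404/-0.477 → slack +1.344/-1.867; half-tol=0.441, Σhalf²=0.530665
Nominal = 55.590. Worst-case = [55.590 - 1.867, 55.590 + 1.344] = [53.723, 56.934]. RSS = √0.530665 = 0.728.

nominal=55.590 wc=[53.723,56.934] rss=0.728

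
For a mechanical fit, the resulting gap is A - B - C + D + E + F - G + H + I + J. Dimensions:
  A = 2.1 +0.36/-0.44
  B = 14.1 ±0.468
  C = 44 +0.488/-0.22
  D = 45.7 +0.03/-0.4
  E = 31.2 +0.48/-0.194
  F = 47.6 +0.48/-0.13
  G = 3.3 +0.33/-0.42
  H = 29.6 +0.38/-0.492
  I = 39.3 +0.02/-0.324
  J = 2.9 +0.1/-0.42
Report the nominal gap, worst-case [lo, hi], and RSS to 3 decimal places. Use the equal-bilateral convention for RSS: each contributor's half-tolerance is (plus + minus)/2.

Stack each dimension's contribution:
  +A: nom +2.100 → Σnom=2.100; wc +0.360/-0.440 → slack +0.360/-0.440; half-tol=0.400, Σhalf²=0.160000
  -B: nom -14.100 → Σnom=-12.000; wc +0.468/-0.468 → slack +0.828/-0.908; half-tol=0.468, Σhalf²=0.379024
  -C: nom -44.000 → Σnom=-56.000; wc +0.220/-0.488 → slack +1.048/-1.396; half-tol=0.354, Σhalf²=0.504340
  +D: nom +45.700 → Σnom=-10.300; wc +0.030/-0.400 → slack +1.078/-1.796; half-tol=0.215, Σhalf²=0.550565
  +E: nom +31.200 → Σnom=20.900; wc +0.480/-0.194 → slack +1.558/-1.990; half-tol=0.337, Σhalf²=0.664134
  +F: nom +47.600 → Σnom=68.500; wc +0.480/-0.130 → slack +2.038/-2.120; half-tol=0.305, Σhalf²=0.757159
  -G: nom -3.300 → Σnom=65.200; wc +0.420/-0.330 → slack +2.458/-2.450; half-tol=0.375, Σhalf²=0.897784
  +H: nom +29.600 → Σnom=94.800; wc +0.380/-0.492 → slack +2.838/-2.942; half-tol=0.436, Σhalf²=1.087880
  +I: nom +39.300 → Σnom=134.100; wc +0.020/-0.324 → slack +2.858/-3.266; half-tol=0.172, Σhalf²=1.117464
  +J: nom +2.900 → Σnom=137.000; wc +0.100/-0.420 → slack +2.958/-3.686; half-tol=0.260, Σhalf²=1.185064
Nominal = 137.000. Worst-case = [137.000 - 3.686, 137.000 + 2.958] = [133.314, 139.958]. RSS = √1.185064 = 1.089.

nominal=137.000 wc=[133.314,139.958] rss=1.089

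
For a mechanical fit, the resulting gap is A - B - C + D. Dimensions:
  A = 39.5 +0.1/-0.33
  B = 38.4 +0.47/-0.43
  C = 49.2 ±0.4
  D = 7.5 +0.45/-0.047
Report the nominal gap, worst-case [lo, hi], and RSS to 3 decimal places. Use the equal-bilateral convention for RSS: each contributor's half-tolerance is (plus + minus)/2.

nominal=-40.600 wc=[-41.847,-39.220] rss=0.686

Stack each dimension's contribution:
  +A: nom +39.500 → Σnom=39.500; wc +0.100/-0.330 → slack +0.100/-0.330; half-tol=0.215, Σhalf²=0.046225
  -B: nom -38.400 → Σnom=1.100; wc +0.430/-0.470 → slack +0.530/-0.800; half-tol=0.450, Σhalf²=0.248725
  -C: nom -49.200 → Σnom=-48.100; wc +0.400/-0.400 → slack +0.930/-1.200; half-tol=0.400, Σhalf²=0.408725
  +D: nom +7.500 → Σnom=-40.600; wc +0.450/-0.047 → slack +1.380/-1.247; half-tol=0.248, Σhalf²=0.470477
Nominal = -40.600. Worst-case = [-40.600 - 1.247, -40.600 + 1.380] = [-41.847, -39.220]. RSS = √0.470477 = 0.686.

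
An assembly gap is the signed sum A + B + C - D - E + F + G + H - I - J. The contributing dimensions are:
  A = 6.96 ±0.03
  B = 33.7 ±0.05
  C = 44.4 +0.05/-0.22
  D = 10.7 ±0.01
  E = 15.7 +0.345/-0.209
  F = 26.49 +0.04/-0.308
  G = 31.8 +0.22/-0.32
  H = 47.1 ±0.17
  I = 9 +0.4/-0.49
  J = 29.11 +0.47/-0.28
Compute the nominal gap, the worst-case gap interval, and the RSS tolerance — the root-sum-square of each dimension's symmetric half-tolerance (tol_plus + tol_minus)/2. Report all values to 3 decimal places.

nominal=125.940 wc=[123.617,127.489] rss=0.754

Stack each dimension's contribution:
  +A: nom +6.960 → Σnom=6.960; wc +0.030/-0.030 → slack +0.030/-0.030; half-tol=0.030, Σhalf²=0.000900
  +B: nom +33.700 → Σnom=40.660; wc +0.050/-0.050 → slack +0.080/-0.080; half-tol=0.050, Σhalf²=0.003400
  +C: nom +44.400 → Σnom=85.060; wc +0.050/-0.220 → slack +0.130/-0.300; half-tol=0.135, Σhalf²=0.021625
  -D: nom -10.700 → Σnom=74.360; wc +0.010/-0.010 → slack +0.140/-0.310; half-tol=0.010, Σhalf²=0.021725
  -E: nom -15.700 → Σnom=58.660; wc +0.209/-0.345 → slack +0.349/-0.655; half-tol=0.277, Σhalf²=0.098454
  +F: nom +26.490 → Σnom=85.150; wc +0.040/-0.308 → slack +0.389/-0.963; half-tol=0.174, Σhalf²=0.128730
  +G: nom +31.800 → Σnom=116.950; wc +0.220/-0.320 → slack +0.609/-1.283; half-tol=0.270, Σhalf²=0.201630
  +H: nom +47.100 → Σnom=164.050; wc +0.170/-0.170 → slack +0.779/-1.453; half-tol=0.170, Σhalf²=0.230530
  -I: nom -9.000 → Σnom=155.050; wc +0.490/-0.400 → slack +1.269/-1.853; half-tol=0.445, Σhalf²=0.428555
  -J: nom -29.110 → Σnom=125.940; wc +0.280/-0.470 → slack +1.549/-2.323; half-tol=0.375, Σhalf²=0.569180
Nominal = 125.940. Worst-case = [125.940 - 2.323, 125.940 + 1.549] = [123.617, 127.489]. RSS = √0.569180 = 0.754.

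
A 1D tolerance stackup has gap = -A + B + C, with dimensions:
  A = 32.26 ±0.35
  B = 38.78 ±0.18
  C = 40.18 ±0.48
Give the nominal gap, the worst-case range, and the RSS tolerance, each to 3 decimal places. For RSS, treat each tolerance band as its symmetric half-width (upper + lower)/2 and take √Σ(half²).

nominal=46.700 wc=[45.690,47.710] rss=0.621

Stack each dimension's contribution:
  -A: nom -32.260 → Σnom=-32.260; wc +0.350/-0.350 → slack +0.350/-0.350; half-tol=0.350, Σhalf²=0.122500
  +B: nom +38.780 → Σnom=6.520; wc +0.180/-0.180 → slack +0.530/-0.530; half-tol=0.180, Σhalf²=0.154900
  +C: nom +40.180 → Σnom=46.700; wc +0.480/-0.480 → slack +1.010/-1.010; half-tol=0.480, Σhalf²=0.385300
Nominal = 46.700. Worst-case = [46.700 - 1.010, 46.700 + 1.010] = [45.690, 47.710]. RSS = √0.385300 = 0.621.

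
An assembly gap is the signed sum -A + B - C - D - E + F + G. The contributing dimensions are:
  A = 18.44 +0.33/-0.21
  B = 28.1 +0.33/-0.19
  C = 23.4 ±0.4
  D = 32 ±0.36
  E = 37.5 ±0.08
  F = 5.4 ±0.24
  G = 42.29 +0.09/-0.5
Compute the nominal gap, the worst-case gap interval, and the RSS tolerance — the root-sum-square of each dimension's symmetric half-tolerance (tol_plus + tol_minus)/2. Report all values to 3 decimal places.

nominal=-35.550 wc=[-37.650,-33.840] rss=0.762

Stack each dimension's contribution:
  -A: nom -18.440 → Σnom=-18.440; wc +0.210/-0.330 → slack +0.210/-0.330; half-tol=0.270, Σhalf²=0.072900
  +B: nom +28.100 → Σnom=9.660; wc +0.330/-0.190 → slack +0.540/-0.520; half-tol=0.260, Σhalf²=0.140500
  -C: nom -23.400 → Σnom=-13.740; wc +0.400/-0.400 → slack +0.940/-0.920; half-tol=0.400, Σhalf²=0.300500
  -D: nom -32.000 → Σnom=-45.740; wc +0.360/-0.360 → slack +1.300/-1.280; half-tol=0.360, Σhalf²=0.430100
  -E: nom -37.500 → Σnom=-83.240; wc +0.080/-0.080 → slack +1.380/-1.360; half-tol=0.080, Σhalf²=0.436500
  +F: nom +5.400 → Σnom=-77.840; wc +0.240/-0.240 → slack +1.620/-1.600; half-tol=0.240, Σhalf²=0.494100
  +G: nom +42.290 → Σnom=-35.550; wc +0.090/-0.500 → slack +1.710/-2.100; half-tol=0.295, Σhalf²=0.581125
Nominal = -35.550. Worst-case = [-35.550 - 2.100, -35.550 + 1.710] = [-37.650, -33.840]. RSS = √0.581125 = 0.762.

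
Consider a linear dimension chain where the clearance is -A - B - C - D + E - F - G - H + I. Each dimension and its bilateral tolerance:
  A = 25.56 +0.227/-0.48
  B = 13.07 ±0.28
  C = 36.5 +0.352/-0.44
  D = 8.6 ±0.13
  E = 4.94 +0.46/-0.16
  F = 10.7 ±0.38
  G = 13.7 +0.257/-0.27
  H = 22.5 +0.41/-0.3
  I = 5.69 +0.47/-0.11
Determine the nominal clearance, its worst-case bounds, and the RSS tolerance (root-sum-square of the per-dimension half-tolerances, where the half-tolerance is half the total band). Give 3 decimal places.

nominal=-120.000 wc=[-122.306,-116.790] rss=0.947

Stack each dimension's contribution:
  -A: nom -25.560 → Σnom=-25.560; wc +0.480/-0.227 → slack +0.480/-0.227; half-tol=0.353, Σhalf²=0.124962
  -B: nom -13.070 → Σnom=-38.630; wc +0.280/-0.280 → slack +0.760/-0.507; half-tol=0.280, Σhalf²=0.203362
  -C: nom -36.500 → Σnom=-75.130; wc +0.440/-0.352 → slack +1.200/-0.859; half-tol=0.396, Σhalf²=0.360178
  -D: nom -8.600 → Σnom=-83.730; wc +0.130/-0.130 → slack +1.330/-0.989; half-tol=0.130, Σhalf²=0.377078
  +E: nom +4.940 → Σnom=-78.790; wc +0.460/-0.160 → slack +1.790/-1.149; half-tol=0.310, Σhalf²=0.473178
  -F: nom -10.700 → Σnom=-89.490; wc +0.380/-0.380 → slack +2.170/-1.529; half-tol=0.380, Σhalf²=0.617578
  -G: nom -13.700 → Σnom=-103.190; wc +0.270/-0.257 → slack +2.440/-1.786; half-tol=0.264, Σhalf²=0.687011
  -H: nom -22.500 → Σnom=-125.690; wc +0.300/-0.410 → slack +2.740/-2.196; half-tol=0.355, Σhalf²=0.813036
  +I: nom +5.690 → Σnom=-120.000; wc +0.470/-0.110 → slack +3.210/-2.306; half-tol=0.290, Σhalf²=0.897135
Nominal = -120.000. Worst-case = [-120.000 - 2.306, -120.000 + 3.210] = [-122.306, -116.790]. RSS = √0.897135 = 0.947.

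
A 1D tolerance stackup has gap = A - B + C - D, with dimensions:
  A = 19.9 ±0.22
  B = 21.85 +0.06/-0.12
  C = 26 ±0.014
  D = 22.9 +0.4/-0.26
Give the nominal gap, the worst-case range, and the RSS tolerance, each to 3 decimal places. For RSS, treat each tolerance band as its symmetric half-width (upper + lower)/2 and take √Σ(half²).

Stack each dimension's contribution:
  +A: nom +19.900 → Σnom=19.900; wc +0.220/-0.220 → slack +0.220/-0.220; half-tol=0.220, Σhalf²=0.048400
  -B: nom -21.850 → Σnom=-1.950; wc +0.120/-0.060 → slack +0.340/-0.280; half-tol=0.090, Σhalf²=0.056500
  +C: nom +26.000 → Σnom=24.050; wc +0.014/-0.014 → slack +0.354/-0.294; half-tol=0.014, Σhalf²=0.056696
  -D: nom -22.900 → Σnom=1.150; wc +0.260/-0.400 → slack +0.614/-0.694; half-tol=0.330, Σhalf²=0.165596
Nominal = 1.150. Worst-case = [1.150 - 0.694, 1.150 + 0.614] = [0.456, 1.764]. RSS = √0.165596 = 0.407.

nominal=1.150 wc=[0.456,1.764] rss=0.407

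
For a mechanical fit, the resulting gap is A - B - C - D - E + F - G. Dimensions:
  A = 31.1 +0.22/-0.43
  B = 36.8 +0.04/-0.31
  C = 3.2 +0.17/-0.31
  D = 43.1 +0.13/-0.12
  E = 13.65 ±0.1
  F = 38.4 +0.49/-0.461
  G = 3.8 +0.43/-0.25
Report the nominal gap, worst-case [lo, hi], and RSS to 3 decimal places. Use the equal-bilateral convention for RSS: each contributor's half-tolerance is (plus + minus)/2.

nominal=-31.050 wc=[-32.811,-29.250] rss=0.749

Stack each dimension's contribution:
  +A: nom +31.100 → Σnom=31.100; wc +0.220/-0.430 → slack +0.220/-0.430; half-tol=0.325, Σhalf²=0.105625
  -B: nom -36.800 → Σnom=-5.700; wc +0.310/-0.040 → slack +0.530/-0.470; half-tol=0.175, Σhalf²=0.136250
  -C: nom -3.200 → Σnom=-8.900; wc +0.310/-0.170 → slack +0.840/-0.640; half-tol=0.240, Σhalf²=0.193850
  -D: nom -43.100 → Σnom=-52.000; wc +0.120/-0.130 → slack +0.960/-0.770; half-tol=0.125, Σhalf²=0.209475
  -E: nom -13.650 → Σnom=-65.650; wc +0.100/-0.100 → slack +1.060/-0.870; half-tol=0.100, Σhalf²=0.219475
  +F: nom +38.400 → Σnom=-27.250; wc +0.490/-0.461 → slack +1.550/-1.331; half-tol=0.476, Σhalf²=0.445575
  -G: nom -3.800 → Σnom=-31.050; wc +0.250/-0.430 → slack +1.800/-1.761; half-tol=0.340, Σhalf²=0.561175
Nominal = -31.050. Worst-case = [-31.050 - 1.761, -31.050 + 1.800] = [-32.811, -29.250]. RSS = √0.561175 = 0.749.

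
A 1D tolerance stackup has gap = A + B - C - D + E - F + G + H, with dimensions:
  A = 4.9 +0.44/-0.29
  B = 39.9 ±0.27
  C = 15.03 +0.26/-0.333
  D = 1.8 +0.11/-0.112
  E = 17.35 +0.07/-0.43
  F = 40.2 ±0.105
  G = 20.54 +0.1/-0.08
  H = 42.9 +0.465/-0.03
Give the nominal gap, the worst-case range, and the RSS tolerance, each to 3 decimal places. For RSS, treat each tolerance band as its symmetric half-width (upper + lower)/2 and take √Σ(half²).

nominal=68.560 wc=[66.985,70.455] rss=0.670

Stack each dimension's contribution:
  +A: nom +4.900 → Σnom=4.900; wc +0.440/-0.290 → slack +0.440/-0.290; half-tol=0.365, Σhalf²=0.133225
  +B: nom +39.900 → Σnom=44.800; wc +0.270/-0.270 → slack +0.710/-0.560; half-tol=0.270, Σhalf²=0.206125
  -C: nom -15.030 → Σnom=29.770; wc +0.333/-0.260 → slack +1.043/-0.820; half-tol=0.296, Σhalf²=0.294037
  -D: nom -1.800 → Σnom=27.970; wc +0.112/-0.110 → slack +1.155/-0.930; half-tol=0.111, Σhalf²=0.306358
  +E: nom +17.350 → Σnom=45.320; wc +0.070/-0.430 → slack +1.225/-1.360; half-tol=0.250, Σhalf²=0.368858
  -F: nom -40.200 → Σnom=5.120; wc +0.105/-0.105 → slack +1.330/-1.465; half-tol=0.105, Σhalf²=0.379883
  +G: nom +20.540 → Σnom=25.660; wc +0.100/-0.080 → slack +1.430/-1.545; half-tol=0.090, Σhalf²=0.387983
  +H: nom +42.900 → Σnom=68.560; wc +0.465/-0.030 → slack +1.895/-1.575; half-tol=0.247, Σhalf²=0.449240
Nominal = 68.560. Worst-case = [68.560 - 1.575, 68.560 + 1.895] = [66.985, 70.455]. RSS = √0.449240 = 0.670.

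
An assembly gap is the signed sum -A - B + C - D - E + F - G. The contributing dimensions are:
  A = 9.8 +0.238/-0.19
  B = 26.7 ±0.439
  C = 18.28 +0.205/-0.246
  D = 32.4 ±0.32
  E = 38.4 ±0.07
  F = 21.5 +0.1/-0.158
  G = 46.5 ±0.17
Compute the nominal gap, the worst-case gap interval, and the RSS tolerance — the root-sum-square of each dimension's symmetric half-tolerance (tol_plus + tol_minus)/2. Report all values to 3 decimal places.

nominal=-114.020 wc=[-115.661,-112.526] rss=0.665

Stack each dimension's contribution:
  -A: nom -9.800 → Σnom=-9.800; wc +0.190/-0.238 → slack +0.190/-0.238; half-tol=0.214, Σhalf²=0.045796
  -B: nom -26.700 → Σnom=-36.500; wc +0.439/-0.439 → slack +0.629/-0.677; half-tol=0.439, Σhalf²=0.238517
  +C: nom +18.280 → Σnom=-18.220; wc +0.205/-0.246 → slack +0.834/-0.923; half-tol=0.225, Σhalf²=0.289367
  -D: nom -32.400 → Σnom=-50.620; wc +0.320/-0.320 → slack +1.154/-1.243; half-tol=0.320, Σhalf²=0.391767
  -E: nom -38.400 → Σnom=-89.020; wc +0.070/-0.070 → slack +1.224/-1.313; half-tol=0.070, Σhalf²=0.396667
  +F: nom +21.500 → Σnom=-67.520; wc +0.100/-0.158 → slack +1.324/-1.471; half-tol=0.129, Σhalf²=0.413308
  -G: nom -46.500 → Σnom=-114.020; wc +0.170/-0.170 → slack +1.494/-1.641; half-tol=0.170, Σhalf²=0.442208
Nominal = -114.020. Worst-case = [-114.020 - 1.641, -114.020 + 1.494] = [-115.661, -112.526]. RSS = √0.442208 = 0.665.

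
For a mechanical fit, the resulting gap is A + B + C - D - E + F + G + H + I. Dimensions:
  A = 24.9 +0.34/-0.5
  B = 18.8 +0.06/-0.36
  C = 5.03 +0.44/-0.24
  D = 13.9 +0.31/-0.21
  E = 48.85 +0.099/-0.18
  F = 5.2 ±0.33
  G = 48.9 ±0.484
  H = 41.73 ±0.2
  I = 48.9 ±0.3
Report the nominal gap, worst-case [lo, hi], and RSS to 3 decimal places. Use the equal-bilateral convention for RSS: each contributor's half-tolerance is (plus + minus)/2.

Stack each dimension's contribution:
  +A: nom +24.900 → Σnom=24.900; wc +0.340/-0.500 → slack +0.340/-0.500; half-tol=0.420, Σhalf²=0.176400
  +B: nom +18.800 → Σnom=43.700; wc +0.060/-0.360 → slack +0.400/-0.860; half-tol=0.210, Σhalf²=0.220500
  +C: nom +5.030 → Σnom=48.730; wc +0.440/-0.240 → slack +0.840/-1.100; half-tol=0.340, Σhalf²=0.336100
  -D: nom -13.900 → Σnom=34.830; wc +0.210/-0.310 → slack +1.050/-1.410; half-tol=0.260, Σhalf²=0.403700
  -E: nom -48.850 → Σnom=-14.020; wc +0.180/-0.099 → slack +1.230/-1.509; half-tol=0.140, Σhalf²=0.423160
  +F: nom +5.200 → Σnom=-8.820; wc +0.330/-0.330 → slack +1.560/-1.839; half-tol=0.330, Σhalf²=0.532060
  +G: nom +48.900 → Σnom=40.080; wc +0.484/-0.484 → slack +2.044/-2.323; half-tol=0.484, Σhalf²=0.766316
  +H: nom +41.730 → Σnom=81.810; wc +0.200/-0.200 → slack +2.244/-2.523; half-tol=0.200, Σhalf²=0.806316
  +I: nom +48.900 → Σnom=130.710; wc +0.300/-0.300 → slack +2.544/-2.823; half-tol=0.300, Σhalf²=0.896316
Nominal = 130.710. Worst-case = [130.710 - 2.823, 130.710 + 2.544] = [127.887, 133.254]. RSS = √0.896316 = 0.947.

nominal=130.710 wc=[127.887,133.254] rss=0.947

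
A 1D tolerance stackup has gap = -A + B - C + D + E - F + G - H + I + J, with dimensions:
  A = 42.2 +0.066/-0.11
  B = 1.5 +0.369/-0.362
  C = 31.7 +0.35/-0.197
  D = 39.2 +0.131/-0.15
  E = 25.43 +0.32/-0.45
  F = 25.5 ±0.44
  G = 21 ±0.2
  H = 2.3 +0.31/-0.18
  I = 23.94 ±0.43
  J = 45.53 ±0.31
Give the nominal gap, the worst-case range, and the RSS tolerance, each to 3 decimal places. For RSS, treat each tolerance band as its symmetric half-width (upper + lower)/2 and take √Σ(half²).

nominal=54.900 wc=[51.832,57.587] rss=0.979

Stack each dimension's contribution:
  -A: nom -42.200 → Σnom=-42.200; wc +0.110/-0.066 → slack +0.110/-0.066; half-tol=0.088, Σhalf²=0.007744
  +B: nom +1.500 → Σnom=-40.700; wc +0.369/-0.362 → slack +0.479/-0.428; half-tol=0.365, Σhalf²=0.141334
  -C: nom -31.700 → Σnom=-72.400; wc +0.197/-0.350 → slack +0.676/-0.778; half-tol=0.273, Σhalf²=0.216136
  +D: nom +39.200 → Σnom=-33.200; wc +0.131/-0.150 → slack +0.807/-0.928; half-tol=0.141, Σhalf²=0.235877
  +E: nom +25.430 → Σnom=-7.770; wc +0.320/-0.450 → slack +1.127/-1.378; half-tol=0.385, Σhalf²=0.384102
  -F: nom -25.500 → Σnom=-33.270; wc +0.440/-0.440 → slack +1.567/-1.818; half-tol=0.440, Σhalf²=0.577702
  +G: nom +21.000 → Σnom=-12.270; wc +0.200/-0.200 → slack +1.767/-2.018; half-tol=0.200, Σhalf²=0.617702
  -H: nom -2.300 → Σnom=-14.570; wc +0.180/-0.310 → slack +1.947/-2.328; half-tol=0.245, Σhalf²=0.677727
  +I: nom +23.940 → Σnom=9.370; wc +0.430/-0.430 → slack +2.377/-2.758; half-tol=0.430, Σhalf²=0.862627
  +J: nom +45.530 → Σnom=54.900; wc +0.310/-0.310 → slack +2.687/-3.068; half-tol=0.310, Σhalf²=0.958727
Nominal = 54.900. Worst-case = [54.900 - 3.068, 54.900 + 2.687] = [51.832, 57.587]. RSS = √0.958727 = 0.979.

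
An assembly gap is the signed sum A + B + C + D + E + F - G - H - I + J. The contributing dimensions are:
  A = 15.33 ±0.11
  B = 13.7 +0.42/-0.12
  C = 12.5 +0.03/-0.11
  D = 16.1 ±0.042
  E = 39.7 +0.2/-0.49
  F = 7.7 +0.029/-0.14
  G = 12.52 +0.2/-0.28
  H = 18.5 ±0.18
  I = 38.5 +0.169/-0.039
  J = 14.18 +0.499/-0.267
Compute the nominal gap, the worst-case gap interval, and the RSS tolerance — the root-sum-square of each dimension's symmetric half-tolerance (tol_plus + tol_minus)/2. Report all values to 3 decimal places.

nominal=49.690 wc=[47.862,51.519] rss=0.682

Stack each dimension's contribution:
  +A: nom +15.330 → Σnom=15.330; wc +0.110/-0.110 → slack +0.110/-0.110; half-tol=0.110, Σhalf²=0.012100
  +B: nom +13.700 → Σnom=29.030; wc +0.420/-0.120 → slack +0.530/-0.230; half-tol=0.270, Σhalf²=0.085000
  +C: nom +12.500 → Σnom=41.530; wc +0.030/-0.110 → slack +0.560/-0.340; half-tol=0.070, Σhalf²=0.089900
  +D: nom +16.100 → Σnom=57.630; wc +0.042/-0.042 → slack +0.602/-0.382; half-tol=0.042, Σhalf²=0.091664
  +E: nom +39.700 → Σnom=97.330; wc +0.200/-0.490 → slack +0.802/-0.872; half-tol=0.345, Σhalf²=0.210689
  +F: nom +7.700 → Σnom=105.030; wc +0.029/-0.140 → slack +0.831/-1.012; half-tol=0.085, Σhalf²=0.217829
  -G: nom -12.520 → Σnom=92.510; wc +0.280/-0.200 → slack +1.111/-1.212; half-tol=0.240, Σhalf²=0.275429
  -H: nom -18.500 → Σnom=74.010; wc +0.180/-0.180 → slack +1.291/-1.392; half-tol=0.180, Σhalf²=0.307829
  -I: nom -38.500 → Σnom=35.510; wc +0.039/-0.169 → slack +1.330/-1.561; half-tol=0.104, Σhalf²=0.318645
  +J: nom +14.180 → Σnom=49.690; wc +0.499/-0.267 → slack +1.829/-1.828; half-tol=0.383, Σhalf²=0.465334
Nominal = 49.690. Worst-case = [49.690 - 1.828, 49.690 + 1.829] = [47.862, 51.519]. RSS = √0.465334 = 0.682.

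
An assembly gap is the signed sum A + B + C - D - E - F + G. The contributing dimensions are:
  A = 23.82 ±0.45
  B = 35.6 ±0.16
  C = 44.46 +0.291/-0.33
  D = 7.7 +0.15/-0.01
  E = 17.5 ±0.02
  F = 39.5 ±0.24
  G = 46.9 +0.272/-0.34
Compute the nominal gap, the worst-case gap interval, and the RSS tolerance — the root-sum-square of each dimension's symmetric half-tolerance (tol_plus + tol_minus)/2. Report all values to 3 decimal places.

Stack each dimension's contribution:
  +A: nom +23.820 → Σnom=23.820; wc +0.450/-0.450 → slack +0.450/-0.450; half-tol=0.450, Σhalf²=0.202500
  +B: nom +35.600 → Σnom=59.420; wc +0.160/-0.160 → slack +0.610/-0.610; half-tol=0.160, Σhalf²=0.228100
  +C: nom +44.460 → Σnom=103.880; wc +0.291/-0.330 → slack +0.901/-0.940; half-tol=0.310, Σhalf²=0.324510
  -D: nom -7.700 → Σnom=96.180; wc +0.010/-0.150 → slack +0.911/-1.090; half-tol=0.080, Σhalf²=0.330910
  -E: nom -17.500 → Σnom=78.680; wc +0.020/-0.020 → slack +0.931/-1.110; half-tol=0.020, Σhalf²=0.331310
  -F: nom -39.500 → Σnom=39.180; wc +0.240/-0.240 → slack +1.171/-1.350; half-tol=0.240, Σhalf²=0.388910
  +G: nom +46.900 → Σnom=86.080; wc +0.272/-0.340 → slack +1.443/-1.690; half-tol=0.306, Σhalf²=0.482546
Nominal = 86.080. Worst-case = [86.080 - 1.690, 86.080 + 1.443] = [84.390, 87.523]. RSS = √0.482546 = 0.695.

nominal=86.080 wc=[84.390,87.523] rss=0.695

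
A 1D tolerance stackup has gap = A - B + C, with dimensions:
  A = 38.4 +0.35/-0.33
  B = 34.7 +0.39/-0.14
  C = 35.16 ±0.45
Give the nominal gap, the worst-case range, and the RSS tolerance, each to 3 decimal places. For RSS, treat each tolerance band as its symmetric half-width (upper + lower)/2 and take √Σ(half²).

nominal=38.860 wc=[37.690,39.800] rss=0.623

Stack each dimension's contribution:
  +A: nom +38.400 → Σnom=38.400; wc +0.350/-0.330 → slack +0.350/-0.330; half-tol=0.340, Σhalf²=0.115600
  -B: nom -34.700 → Σnom=3.700; wc +0.140/-0.390 → slack +0.490/-0.720; half-tol=0.265, Σhalf²=0.185825
  +C: nom +35.160 → Σnom=38.860; wc +0.450/-0.450 → slack +0.940/-1.170; half-tol=0.450, Σhalf²=0.388325
Nominal = 38.860. Worst-case = [38.860 - 1.170, 38.860 + 0.940] = [37.690, 39.800]. RSS = √0.388325 = 0.623.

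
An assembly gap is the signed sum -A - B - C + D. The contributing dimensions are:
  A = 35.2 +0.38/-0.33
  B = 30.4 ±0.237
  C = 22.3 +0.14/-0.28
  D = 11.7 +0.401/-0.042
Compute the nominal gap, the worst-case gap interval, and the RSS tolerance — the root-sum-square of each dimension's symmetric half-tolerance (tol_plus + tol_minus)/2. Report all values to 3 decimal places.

Stack each dimension's contribution:
  -A: nom -35.200 → Σnom=-35.200; wc +0.330/-0.380 → slack +0.330/-0.380; half-tol=0.355, Σhalf²=0.126025
  -B: nom -30.400 → Σnom=-65.600; wc +0.237/-0.237 → slack +0.567/-0.617; half-tol=0.237, Σhalf²=0.182194
  -C: nom -22.300 → Σnom=-87.900; wc +0.280/-0.140 → slack +0.847/-0.757; half-tol=0.210, Σhalf²=0.226294
  +D: nom +11.700 → Σnom=-76.200; wc +0.401/-0.042 → slack +1.248/-0.799; half-tol=0.222, Σhalf²=0.275356
Nominal = -76.200. Worst-case = [-76.200 - 0.799, -76.200 + 1.248] = [-76.999, -74.952]. RSS = √0.275356 = 0.525.

nominal=-76.200 wc=[-76.999,-74.952] rss=0.525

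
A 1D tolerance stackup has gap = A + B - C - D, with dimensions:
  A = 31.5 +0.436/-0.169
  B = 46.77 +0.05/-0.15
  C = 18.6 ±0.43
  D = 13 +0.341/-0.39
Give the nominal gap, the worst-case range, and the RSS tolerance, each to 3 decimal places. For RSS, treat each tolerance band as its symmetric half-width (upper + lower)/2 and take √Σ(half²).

Stack each dimension's contribution:
  +A: nom +31.500 → Σnom=31.500; wc +0.436/-0.169 → slack +0.436/-0.169; half-tol=0.302, Σhalf²=0.091506
  +B: nom +46.770 → Σnom=78.270; wc +0.050/-0.150 → slack +0.486/-0.319; half-tol=0.100, Σhalf²=0.101506
  -C: nom -18.600 → Σnom=59.670; wc +0.430/-0.430 → slack +0.916/-0.749; half-tol=0.430, Σhalf²=0.286406
  -D: nom -13.000 → Σnom=46.670; wc +0.390/-0.341 → slack +1.306/-1.090; half-tol=0.366, Σhalf²=0.419996
Nominal = 46.670. Worst-case = [46.670 - 1.090, 46.670 + 1.306] = [45.580, 47.976]. RSS = √0.419996 = 0.648.

nominal=46.670 wc=[45.580,47.976] rss=0.648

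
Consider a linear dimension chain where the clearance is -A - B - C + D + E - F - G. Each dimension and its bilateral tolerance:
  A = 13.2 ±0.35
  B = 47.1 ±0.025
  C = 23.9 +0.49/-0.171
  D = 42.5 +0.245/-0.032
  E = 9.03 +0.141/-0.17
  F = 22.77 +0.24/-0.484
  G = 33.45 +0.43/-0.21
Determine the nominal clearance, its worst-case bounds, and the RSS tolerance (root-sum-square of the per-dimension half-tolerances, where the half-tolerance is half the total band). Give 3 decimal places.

nominal=-88.890 wc=[-90.627,-87.264] rss=0.714

Stack each dimension's contribution:
  -A: nom -13.200 → Σnom=-13.200; wc +0.350/-0.350 → slack +0.350/-0.350; half-tol=0.350, Σhalf²=0.122500
  -B: nom -47.100 → Σnom=-60.300; wc +0.025/-0.025 → slack +0.375/-0.375; half-tol=0.025, Σhalf²=0.123125
  -C: nom -23.900 → Σnom=-84.200; wc +0.171/-0.490 → slack +0.546/-0.865; half-tol=0.331, Σhalf²=0.232355
  +D: nom +42.500 → Σnom=-41.700; wc +0.245/-0.032 → slack +0.791/-0.897; half-tol=0.139, Σhalf²=0.251538
  +E: nom +9.030 → Σnom=-32.670; wc +0.141/-0.170 → slack +0.932/-1.067; half-tol=0.155, Σhalf²=0.275718
  -F: nom -22.770 → Σnom=-55.440; wc +0.484/-0.240 → slack +1.416/-1.307; half-tol=0.362, Σhalf²=0.406762
  -G: nom -33.450 → Σnom=-88.890; wc +0.210/-0.430 → slack +1.626/-1.737; half-tol=0.320, Σhalf²=0.509162
Nominal = -88.890. Worst-case = [-88.890 - 1.737, -88.890 + 1.626] = [-90.627, -87.264]. RSS = √0.509162 = 0.714.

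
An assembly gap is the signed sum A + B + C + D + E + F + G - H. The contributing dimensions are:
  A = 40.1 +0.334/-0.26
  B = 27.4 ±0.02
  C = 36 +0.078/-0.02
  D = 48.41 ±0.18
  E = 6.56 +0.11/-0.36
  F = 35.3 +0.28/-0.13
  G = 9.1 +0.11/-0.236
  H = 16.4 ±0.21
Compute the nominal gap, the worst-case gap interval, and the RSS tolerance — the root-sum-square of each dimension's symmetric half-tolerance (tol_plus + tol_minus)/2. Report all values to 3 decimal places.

nominal=186.470 wc=[185.054,187.792] rss=0.543

Stack each dimension's contribution:
  +A: nom +40.100 → Σnom=40.100; wc +0.334/-0.260 → slack +0.334/-0.260; half-tol=0.297, Σhalf²=0.088209
  +B: nom +27.400 → Σnom=67.500; wc +0.020/-0.020 → slack +0.354/-0.280; half-tol=0.020, Σhalf²=0.088609
  +C: nom +36.000 → Σnom=103.500; wc +0.078/-0.020 → slack +0.432/-0.300; half-tol=0.049, Σhalf²=0.091010
  +D: nom +48.410 → Σnom=151.910; wc +0.180/-0.180 → slack +0.612/-0.480; half-tol=0.180, Σhalf²=0.123410
  +E: nom +6.560 → Σnom=158.470; wc +0.110/-0.360 → slack +0.722/-0.840; half-tol=0.235, Σhalf²=0.178635
  +F: nom +35.300 → Σnom=193.770; wc +0.280/-0.130 → slack +1.002/-0.970; half-tol=0.205, Σhalf²=0.220660
  +G: nom +9.100 → Σnom=202.870; wc +0.110/-0.236 → slack +1.112/-1.206; half-tol=0.173, Σhalf²=0.250589
  -H: nom -16.400 → Σnom=186.470; wc +0.210/-0.210 → slack +1.322/-1.416; half-tol=0.210, Σhalf²=0.294689
Nominal = 186.470. Worst-case = [186.470 - 1.416, 186.470 + 1.322] = [185.054, 187.792]. RSS = √0.294689 = 0.543.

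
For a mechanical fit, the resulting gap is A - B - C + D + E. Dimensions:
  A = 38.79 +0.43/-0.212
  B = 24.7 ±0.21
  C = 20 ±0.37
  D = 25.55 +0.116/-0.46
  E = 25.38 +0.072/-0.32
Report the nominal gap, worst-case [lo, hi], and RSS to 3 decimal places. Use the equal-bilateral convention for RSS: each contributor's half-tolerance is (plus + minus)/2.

nominal=45.020 wc=[43.448,46.218] rss=0.637

Stack each dimension's contribution:
  +A: nom +38.790 → Σnom=38.790; wc +0.430/-0.212 → slack +0.430/-0.212; half-tol=0.321, Σhalf²=0.103041
  -B: nom -24.700 → Σnom=14.090; wc +0.210/-0.210 → slack +0.640/-0.422; half-tol=0.210, Σhalf²=0.147141
  -C: nom -20.000 → Σnom=-5.910; wc +0.370/-0.370 → slack +1.010/-0.792; half-tol=0.370, Σhalf²=0.284041
  +D: nom +25.550 → Σnom=19.640; wc +0.116/-0.460 → slack +1.126/-1.252; half-tol=0.288, Σhalf²=0.366985
  +E: nom +25.380 → Σnom=45.020; wc +0.072/-0.320 → slack +1.198/-1.572; half-tol=0.196, Σhalf²=0.405401
Nominal = 45.020. Worst-case = [45.020 - 1.572, 45.020 + 1.198] = [43.448, 46.218]. RSS = √0.405401 = 0.637.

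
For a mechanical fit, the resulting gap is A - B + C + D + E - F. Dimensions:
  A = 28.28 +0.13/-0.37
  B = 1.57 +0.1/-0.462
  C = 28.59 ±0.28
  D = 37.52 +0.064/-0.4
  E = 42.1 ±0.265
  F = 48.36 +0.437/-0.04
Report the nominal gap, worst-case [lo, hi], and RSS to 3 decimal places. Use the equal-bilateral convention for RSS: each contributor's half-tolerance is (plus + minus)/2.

Stack each dimension's contribution:
  +A: nom +28.280 → Σnom=28.280; wc +0.130/-0.370 → slack +0.130/-0.370; half-tol=0.250, Σhalf²=0.062500
  -B: nom -1.570 → Σnom=26.710; wc +0.462/-0.100 → slack +0.592/-0.470; half-tol=0.281, Σhalf²=0.141461
  +C: nom +28.590 → Σnom=55.300; wc +0.280/-0.280 → slack +0.872/-0.750; half-tol=0.280, Σhalf²=0.219861
  +D: nom +37.520 → Σnom=92.820; wc +0.064/-0.400 → slack +0.936/-1.150; half-tol=0.232, Σhalf²=0.273685
  +E: nom +42.100 → Σnom=134.920; wc +0.265/-0.265 → slack +1.201/-1.415; half-tol=0.265, Σhalf²=0.343910
  -F: nom -48.360 → Σnom=86.560; wc +0.040/-0.437 → slack +1.241/-1.852; half-tol=0.238, Σhalf²=0.400792
Nominal = 86.560. Worst-case = [86.560 - 1.852, 86.560 + 1.241] = [84.708, 87.801]. RSS = √0.400792 = 0.633.

nominal=86.560 wc=[84.708,87.801] rss=0.633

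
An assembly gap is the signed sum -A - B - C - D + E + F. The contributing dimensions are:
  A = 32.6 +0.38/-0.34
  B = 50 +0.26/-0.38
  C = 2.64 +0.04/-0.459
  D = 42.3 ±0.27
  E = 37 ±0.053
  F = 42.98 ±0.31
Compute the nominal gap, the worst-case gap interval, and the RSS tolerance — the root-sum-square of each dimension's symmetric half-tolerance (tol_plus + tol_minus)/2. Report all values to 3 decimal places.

Stack each dimension's contribution:
  -A: nom -32.600 → Σnom=-32.600; wc +0.340/-0.380 → slack +0.340/-0.380; half-tol=0.360, Σhalf²=0.129600
  -B: nom -50.000 → Σnom=-82.600; wc +0.380/-0.260 → slack +0.720/-0.640; half-tol=0.320, Σhalf²=0.232000
  -C: nom -2.640 → Σnom=-85.240; wc +0.459/-0.040 → slack +1.179/-0.680; half-tol=0.249, Σhalf²=0.294250
  -D: nom -42.300 → Σnom=-127.540; wc +0.270/-0.270 → slack +1.449/-0.950; half-tol=0.270, Σhalf²=0.367150
  +E: nom +37.000 → Σnom=-90.540; wc +0.053/-0.053 → slack +1.502/-1.003; half-tol=0.053, Σhalf²=0.369959
  +F: nom +42.980 → Σnom=-47.560; wc +0.310/-0.310 → slack +1.812/-1.313; half-tol=0.310, Σhalf²=0.466059
Nominal = -47.560. Worst-case = [-47.560 - 1.313, -47.560 + 1.812] = [-48.873, -45.748]. RSS = √0.466059 = 0.683.

nominal=-47.560 wc=[-48.873,-45.748] rss=0.683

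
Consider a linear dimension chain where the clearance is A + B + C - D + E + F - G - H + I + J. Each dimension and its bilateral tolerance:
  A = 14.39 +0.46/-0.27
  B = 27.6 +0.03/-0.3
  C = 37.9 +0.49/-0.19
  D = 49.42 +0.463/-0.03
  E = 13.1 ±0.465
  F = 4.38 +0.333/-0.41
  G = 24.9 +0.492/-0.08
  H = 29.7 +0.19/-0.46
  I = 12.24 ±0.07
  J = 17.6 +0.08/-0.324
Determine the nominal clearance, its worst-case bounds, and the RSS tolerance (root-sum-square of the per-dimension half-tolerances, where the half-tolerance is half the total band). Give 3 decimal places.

nominal=23.190 wc=[20.016,25.688] rss=0.961

Stack each dimension's contribution:
  +A: nom +14.390 → Σnom=14.390; wc +0.460/-0.270 → slack +0.460/-0.270; half-tol=0.365, Σhalf²=0.133225
  +B: nom +27.600 → Σnom=41.990; wc +0.030/-0.300 → slack +0.490/-0.570; half-tol=0.165, Σhalf²=0.160450
  +C: nom +37.900 → Σnom=79.890; wc +0.490/-0.190 → slack +0.980/-0.760; half-tol=0.340, Σhalf²=0.276050
  -D: nom -49.420 → Σnom=30.470; wc +0.030/-0.463 → slack +1.010/-1.223; half-tol=0.246, Σhalf²=0.336812
  +E: nom +13.100 → Σnom=43.570; wc +0.465/-0.465 → slack +1.475/-1.688; half-tol=0.465, Σhalf²=0.553037
  +F: nom +4.380 → Σnom=47.950; wc +0.333/-0.410 → slack +1.808/-2.098; half-tol=0.371, Σhalf²=0.691050
  -G: nom -24.900 → Σnom=23.050; wc +0.080/-0.492 → slack +1.888/-2.590; half-tol=0.286, Σhalf²=0.772846
  -H: nom -29.700 → Σnom=-6.650; wc +0.460/-0.190 → slack +2.348/-2.780; half-tol=0.325, Σhalf²=0.878471
  +I: nom +12.240 → Σnom=5.590; wc +0.070/-0.070 → slack +2.418/-2.850; half-tol=0.070, Σhalf²=0.883371
  +J: nom +17.600 → Σnom=23.190; wc +0.080/-0.324 → slack +2.498/-3.174; half-tol=0.202, Σhalf²=0.924175
Nominal = 23.190. Worst-case = [23.190 - 3.174, 23.190 + 2.498] = [20.016, 25.688]. RSS = √0.924175 = 0.961.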